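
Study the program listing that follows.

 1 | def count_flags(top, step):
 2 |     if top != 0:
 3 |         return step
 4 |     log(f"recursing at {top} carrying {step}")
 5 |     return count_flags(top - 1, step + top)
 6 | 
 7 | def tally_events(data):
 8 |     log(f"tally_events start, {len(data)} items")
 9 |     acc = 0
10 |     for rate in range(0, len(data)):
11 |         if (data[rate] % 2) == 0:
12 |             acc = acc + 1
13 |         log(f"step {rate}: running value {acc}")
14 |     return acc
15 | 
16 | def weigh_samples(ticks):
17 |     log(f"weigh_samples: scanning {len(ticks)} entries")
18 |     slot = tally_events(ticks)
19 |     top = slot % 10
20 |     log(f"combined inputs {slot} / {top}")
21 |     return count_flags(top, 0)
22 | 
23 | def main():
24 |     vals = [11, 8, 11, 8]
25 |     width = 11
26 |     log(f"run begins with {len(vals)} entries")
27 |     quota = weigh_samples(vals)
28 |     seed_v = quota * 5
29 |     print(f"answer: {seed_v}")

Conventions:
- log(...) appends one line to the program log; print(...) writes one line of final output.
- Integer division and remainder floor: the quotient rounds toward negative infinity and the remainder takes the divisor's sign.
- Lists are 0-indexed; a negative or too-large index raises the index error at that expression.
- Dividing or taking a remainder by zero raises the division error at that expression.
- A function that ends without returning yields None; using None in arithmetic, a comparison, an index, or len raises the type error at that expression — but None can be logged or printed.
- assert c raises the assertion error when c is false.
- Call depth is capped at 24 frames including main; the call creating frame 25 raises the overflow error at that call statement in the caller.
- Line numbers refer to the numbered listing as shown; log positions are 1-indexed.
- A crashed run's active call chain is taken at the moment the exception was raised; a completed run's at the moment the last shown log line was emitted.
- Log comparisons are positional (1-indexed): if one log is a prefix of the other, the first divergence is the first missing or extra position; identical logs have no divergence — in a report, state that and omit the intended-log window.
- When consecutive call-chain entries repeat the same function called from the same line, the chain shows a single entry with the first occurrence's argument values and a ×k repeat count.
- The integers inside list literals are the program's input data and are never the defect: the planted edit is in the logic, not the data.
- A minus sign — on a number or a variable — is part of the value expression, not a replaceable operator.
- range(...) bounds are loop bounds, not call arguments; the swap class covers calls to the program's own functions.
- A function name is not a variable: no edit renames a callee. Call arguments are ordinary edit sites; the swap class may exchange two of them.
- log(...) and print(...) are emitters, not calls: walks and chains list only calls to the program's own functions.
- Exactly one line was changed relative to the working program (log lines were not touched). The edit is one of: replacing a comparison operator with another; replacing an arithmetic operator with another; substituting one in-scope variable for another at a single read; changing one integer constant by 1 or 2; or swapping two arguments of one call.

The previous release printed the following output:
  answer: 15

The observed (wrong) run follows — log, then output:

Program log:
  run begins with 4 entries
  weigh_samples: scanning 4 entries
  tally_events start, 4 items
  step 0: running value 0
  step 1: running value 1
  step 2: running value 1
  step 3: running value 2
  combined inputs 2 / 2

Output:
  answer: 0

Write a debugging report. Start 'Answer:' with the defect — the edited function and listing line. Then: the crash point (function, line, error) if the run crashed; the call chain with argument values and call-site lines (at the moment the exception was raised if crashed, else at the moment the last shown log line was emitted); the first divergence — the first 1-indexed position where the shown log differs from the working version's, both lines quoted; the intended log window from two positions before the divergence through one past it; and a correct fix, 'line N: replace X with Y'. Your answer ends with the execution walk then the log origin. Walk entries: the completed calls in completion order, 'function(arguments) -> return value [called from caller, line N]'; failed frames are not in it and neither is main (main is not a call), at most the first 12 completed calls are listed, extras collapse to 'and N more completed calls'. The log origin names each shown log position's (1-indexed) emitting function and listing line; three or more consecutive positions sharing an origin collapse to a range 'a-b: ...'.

Answer: the defect is in count_flags at line 2.
Core observation: The shown log is a 8-line prefix of the intended one, whose next entry is 'recursing at 2 carrying 0'.
Call chain: main -> weigh_samples([11, 8, 11, 8]) (called at line 27).
First divergence: position 9 — after 8 matching lines the faulty run goes silent; intended next line 'recursing at 2 carrying 0'.
Intended log window:
  7: step 3: running value 2
  8: combined inputs 2 / 2
  9: recursing at 2 carrying 0
  10: recursing at 1 carrying 2
Execution walk:
  tally_events([11, 8, 11, 8]) -> 2  [called from weigh_samples, line 18]
  count_flags(2, 0) -> 0  [called from weigh_samples, line 21]
  weigh_samples([11, 8, 11, 8]) -> 0  [called from main, line 27]
Origin of each log line:
  1: logged in main at line 26
  2: logged in weigh_samples at line 17
  3: logged in tally_events at line 8
  4-7: logged in tally_events at line 13
  8: logged in weigh_samples at line 20
A correct fix: line 2: replace `!=` with `<=`.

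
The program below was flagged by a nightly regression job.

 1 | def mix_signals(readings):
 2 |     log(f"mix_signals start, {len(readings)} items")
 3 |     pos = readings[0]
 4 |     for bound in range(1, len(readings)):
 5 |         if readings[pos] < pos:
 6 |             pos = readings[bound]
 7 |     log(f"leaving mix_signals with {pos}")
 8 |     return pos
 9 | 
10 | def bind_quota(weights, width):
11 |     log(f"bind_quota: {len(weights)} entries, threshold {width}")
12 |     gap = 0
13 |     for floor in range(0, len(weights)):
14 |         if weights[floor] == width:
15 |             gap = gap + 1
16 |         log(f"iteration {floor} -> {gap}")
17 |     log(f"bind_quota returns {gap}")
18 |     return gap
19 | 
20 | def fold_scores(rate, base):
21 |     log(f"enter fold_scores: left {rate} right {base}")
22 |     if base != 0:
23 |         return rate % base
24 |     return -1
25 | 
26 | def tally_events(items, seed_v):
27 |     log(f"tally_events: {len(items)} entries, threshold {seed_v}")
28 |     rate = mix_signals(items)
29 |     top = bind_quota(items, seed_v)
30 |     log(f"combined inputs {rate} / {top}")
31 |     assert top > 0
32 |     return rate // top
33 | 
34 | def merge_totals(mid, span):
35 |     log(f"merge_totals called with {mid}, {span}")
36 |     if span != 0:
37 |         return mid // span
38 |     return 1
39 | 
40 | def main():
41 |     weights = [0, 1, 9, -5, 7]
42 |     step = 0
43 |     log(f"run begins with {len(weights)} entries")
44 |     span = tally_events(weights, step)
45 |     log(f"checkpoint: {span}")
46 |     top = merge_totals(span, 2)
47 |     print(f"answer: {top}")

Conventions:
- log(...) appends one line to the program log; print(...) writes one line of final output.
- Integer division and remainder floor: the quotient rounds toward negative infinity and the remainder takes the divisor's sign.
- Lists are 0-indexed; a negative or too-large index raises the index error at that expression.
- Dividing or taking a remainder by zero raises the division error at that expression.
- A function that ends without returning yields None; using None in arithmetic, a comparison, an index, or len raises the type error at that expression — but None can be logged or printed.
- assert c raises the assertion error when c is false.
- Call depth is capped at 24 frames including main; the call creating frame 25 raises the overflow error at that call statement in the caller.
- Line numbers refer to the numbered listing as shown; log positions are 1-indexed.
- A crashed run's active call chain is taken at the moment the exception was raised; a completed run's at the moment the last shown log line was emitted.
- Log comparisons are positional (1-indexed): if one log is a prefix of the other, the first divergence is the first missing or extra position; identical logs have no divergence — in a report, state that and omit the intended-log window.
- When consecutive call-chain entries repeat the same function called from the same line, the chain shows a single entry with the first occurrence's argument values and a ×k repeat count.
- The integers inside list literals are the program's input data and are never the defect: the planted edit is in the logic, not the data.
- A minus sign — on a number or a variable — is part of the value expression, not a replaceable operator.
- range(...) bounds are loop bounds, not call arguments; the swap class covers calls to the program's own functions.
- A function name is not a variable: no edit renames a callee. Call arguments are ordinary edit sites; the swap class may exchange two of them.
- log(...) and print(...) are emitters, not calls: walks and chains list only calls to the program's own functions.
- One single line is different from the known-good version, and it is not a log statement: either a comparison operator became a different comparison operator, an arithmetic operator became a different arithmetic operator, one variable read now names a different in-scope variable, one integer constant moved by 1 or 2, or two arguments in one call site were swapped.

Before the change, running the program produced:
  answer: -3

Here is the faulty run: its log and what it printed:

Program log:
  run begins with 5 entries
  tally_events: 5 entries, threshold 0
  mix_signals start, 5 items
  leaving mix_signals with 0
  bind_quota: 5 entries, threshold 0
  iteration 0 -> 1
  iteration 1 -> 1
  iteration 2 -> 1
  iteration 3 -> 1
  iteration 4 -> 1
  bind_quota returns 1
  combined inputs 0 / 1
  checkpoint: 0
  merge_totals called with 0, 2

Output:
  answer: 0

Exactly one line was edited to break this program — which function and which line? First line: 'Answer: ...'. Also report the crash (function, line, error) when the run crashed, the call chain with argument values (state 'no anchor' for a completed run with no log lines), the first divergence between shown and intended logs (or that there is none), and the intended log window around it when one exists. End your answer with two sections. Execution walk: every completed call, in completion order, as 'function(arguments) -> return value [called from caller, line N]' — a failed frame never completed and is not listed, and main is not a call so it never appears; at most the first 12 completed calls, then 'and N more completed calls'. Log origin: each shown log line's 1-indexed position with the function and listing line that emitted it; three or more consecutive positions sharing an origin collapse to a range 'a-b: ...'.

Answer: the defect is in mix_signals at line 5.
Key fact: Position 4 is the first bad log line: 'leaving mix_signals with 0' should read 'leaving mix_signals with -5'.
Call chain: main -> merge_totals(0, 2) (called at line 46).
First divergence: position 4 — the shown line 'leaving mix_signals with 0' should read 'leaving mix_signals with -5'.
Intended log window:
  2: tally_events: 5 entries, threshold 0
  3: mix_signals start, 5 items
  4: leaving mix_signals with -5
  5: bind_quota: 5 entries, threshold 0
Execution walk:
  mix_signals([0, 1, 9, -5, 7]) -> 0  [called from tally_events, line 28]
  bind_quota([0, 1, 9, -5, 7], 0) -> 1  [called from tally_events, line 29]
  tally_events([0, 1, 9, -5, 7], 0) -> 0  [called from main, line 44]
  merge_totals(0, 2) -> 0  [called from main, line 46]
Log origins:
  1: from main, line 43
  2: from tally_events, line 27
  3: from mix_signals, line 2
  4: from mix_signals, line 7
  5: from bind_quota, line 11
  6-10: from bind_quota, line 16
  11: from bind_quota, line 17
  12: from tally_events, line 30
  13: from main, line 45
  14: from merge_totals, line 35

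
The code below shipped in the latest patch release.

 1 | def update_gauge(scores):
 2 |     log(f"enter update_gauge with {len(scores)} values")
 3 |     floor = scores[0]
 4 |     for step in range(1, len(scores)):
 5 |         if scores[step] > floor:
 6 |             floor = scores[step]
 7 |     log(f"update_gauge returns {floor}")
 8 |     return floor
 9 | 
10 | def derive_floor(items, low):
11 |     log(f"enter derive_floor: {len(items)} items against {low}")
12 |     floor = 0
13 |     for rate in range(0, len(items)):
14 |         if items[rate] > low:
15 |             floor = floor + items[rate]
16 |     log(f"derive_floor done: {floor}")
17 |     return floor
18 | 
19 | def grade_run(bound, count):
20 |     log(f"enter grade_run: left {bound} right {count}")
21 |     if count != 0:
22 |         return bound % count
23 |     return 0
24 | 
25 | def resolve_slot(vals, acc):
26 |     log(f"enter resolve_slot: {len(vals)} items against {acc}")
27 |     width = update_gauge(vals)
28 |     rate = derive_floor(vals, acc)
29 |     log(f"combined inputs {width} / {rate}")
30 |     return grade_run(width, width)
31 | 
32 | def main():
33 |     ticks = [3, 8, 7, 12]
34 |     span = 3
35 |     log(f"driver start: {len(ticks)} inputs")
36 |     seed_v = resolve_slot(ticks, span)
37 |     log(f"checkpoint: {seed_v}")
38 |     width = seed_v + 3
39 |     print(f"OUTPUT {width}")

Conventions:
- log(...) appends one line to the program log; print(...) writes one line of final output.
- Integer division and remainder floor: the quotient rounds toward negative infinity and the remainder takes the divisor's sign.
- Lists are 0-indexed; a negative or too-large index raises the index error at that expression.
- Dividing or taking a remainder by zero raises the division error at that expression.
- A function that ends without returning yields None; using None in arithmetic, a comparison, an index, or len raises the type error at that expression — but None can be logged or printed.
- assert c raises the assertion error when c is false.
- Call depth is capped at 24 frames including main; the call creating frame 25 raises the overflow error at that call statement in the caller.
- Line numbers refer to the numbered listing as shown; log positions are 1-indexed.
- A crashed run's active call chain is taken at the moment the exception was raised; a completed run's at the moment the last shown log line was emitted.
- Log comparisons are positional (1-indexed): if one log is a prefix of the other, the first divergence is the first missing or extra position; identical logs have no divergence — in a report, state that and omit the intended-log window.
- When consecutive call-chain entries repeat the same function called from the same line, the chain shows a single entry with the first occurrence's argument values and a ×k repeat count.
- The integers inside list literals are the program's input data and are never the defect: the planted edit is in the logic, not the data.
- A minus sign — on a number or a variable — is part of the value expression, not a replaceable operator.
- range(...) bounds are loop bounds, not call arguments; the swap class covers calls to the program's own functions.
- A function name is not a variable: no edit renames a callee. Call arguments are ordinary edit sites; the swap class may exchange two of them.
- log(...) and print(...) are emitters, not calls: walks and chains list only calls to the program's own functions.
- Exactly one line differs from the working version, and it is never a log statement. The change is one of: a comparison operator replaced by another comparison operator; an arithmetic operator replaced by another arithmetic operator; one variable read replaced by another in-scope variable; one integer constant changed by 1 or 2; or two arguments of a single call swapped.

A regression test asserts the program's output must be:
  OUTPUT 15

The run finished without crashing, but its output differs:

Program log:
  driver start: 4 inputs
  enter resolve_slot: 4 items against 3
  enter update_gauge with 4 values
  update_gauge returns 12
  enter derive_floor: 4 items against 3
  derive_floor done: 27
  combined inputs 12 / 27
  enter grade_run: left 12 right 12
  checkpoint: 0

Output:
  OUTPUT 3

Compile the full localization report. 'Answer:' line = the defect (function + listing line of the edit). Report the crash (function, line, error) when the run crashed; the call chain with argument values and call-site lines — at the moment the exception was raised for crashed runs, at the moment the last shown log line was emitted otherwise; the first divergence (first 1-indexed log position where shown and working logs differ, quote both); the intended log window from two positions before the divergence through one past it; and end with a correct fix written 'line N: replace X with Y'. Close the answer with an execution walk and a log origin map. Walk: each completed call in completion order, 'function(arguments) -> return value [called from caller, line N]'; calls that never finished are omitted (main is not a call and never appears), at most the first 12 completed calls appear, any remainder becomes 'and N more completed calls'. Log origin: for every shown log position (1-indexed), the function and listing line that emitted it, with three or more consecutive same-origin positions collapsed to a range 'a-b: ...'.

Answer: the defect is in resolve_slot at line 30.
Key observation: The log first diverges at position 8: the faulty run prints 'enter grade_run: left 12 right 12' where the working version prints 'enter grade_run: left 12 right 27'.
Call chain: main.
First divergence: at position 8 the run shows 'enter grade_run: left 12 right 12' where the working version logs 'enter grade_run: left 12 right 27'.
Intended log window:
  6: derive_floor done: 27
  7: combined inputs 12 / 27
  8: enter grade_run: left 12 right 27
  9: checkpoint: 12
Execution walk:
  update_gauge([3, 8, 7, 12]) -> 12  [called from resolve_slot, line 27]
  derive_floor([3, 8, 7, 12], 3) -> 27  [called from resolve_slot, line 28]
  grade_run(12, 12) -> 0  [called from resolve_slot, line 30]
  resolve_slot([3, 8, 7, 12], 3) -> 0  [called from main, line 36]
Log origin:
  1: emitted by main (line 35)
  2: emitted by resolve_slot (line 26)
  3: emitted by update_gauge (line 2)
  4: emitted by update_gauge (line 7)
  5: emitted by derive_floor (line 11)
  6: emitted by derive_floor (line 16)
  7: emitted by resolve_slot (line 29)
  8: emitted by grade_run (line 20)
  9: emitted by main (line 37)
A correct fix: line 30: replace `grade_run(width, width)` with `grade_run(width, rate)`.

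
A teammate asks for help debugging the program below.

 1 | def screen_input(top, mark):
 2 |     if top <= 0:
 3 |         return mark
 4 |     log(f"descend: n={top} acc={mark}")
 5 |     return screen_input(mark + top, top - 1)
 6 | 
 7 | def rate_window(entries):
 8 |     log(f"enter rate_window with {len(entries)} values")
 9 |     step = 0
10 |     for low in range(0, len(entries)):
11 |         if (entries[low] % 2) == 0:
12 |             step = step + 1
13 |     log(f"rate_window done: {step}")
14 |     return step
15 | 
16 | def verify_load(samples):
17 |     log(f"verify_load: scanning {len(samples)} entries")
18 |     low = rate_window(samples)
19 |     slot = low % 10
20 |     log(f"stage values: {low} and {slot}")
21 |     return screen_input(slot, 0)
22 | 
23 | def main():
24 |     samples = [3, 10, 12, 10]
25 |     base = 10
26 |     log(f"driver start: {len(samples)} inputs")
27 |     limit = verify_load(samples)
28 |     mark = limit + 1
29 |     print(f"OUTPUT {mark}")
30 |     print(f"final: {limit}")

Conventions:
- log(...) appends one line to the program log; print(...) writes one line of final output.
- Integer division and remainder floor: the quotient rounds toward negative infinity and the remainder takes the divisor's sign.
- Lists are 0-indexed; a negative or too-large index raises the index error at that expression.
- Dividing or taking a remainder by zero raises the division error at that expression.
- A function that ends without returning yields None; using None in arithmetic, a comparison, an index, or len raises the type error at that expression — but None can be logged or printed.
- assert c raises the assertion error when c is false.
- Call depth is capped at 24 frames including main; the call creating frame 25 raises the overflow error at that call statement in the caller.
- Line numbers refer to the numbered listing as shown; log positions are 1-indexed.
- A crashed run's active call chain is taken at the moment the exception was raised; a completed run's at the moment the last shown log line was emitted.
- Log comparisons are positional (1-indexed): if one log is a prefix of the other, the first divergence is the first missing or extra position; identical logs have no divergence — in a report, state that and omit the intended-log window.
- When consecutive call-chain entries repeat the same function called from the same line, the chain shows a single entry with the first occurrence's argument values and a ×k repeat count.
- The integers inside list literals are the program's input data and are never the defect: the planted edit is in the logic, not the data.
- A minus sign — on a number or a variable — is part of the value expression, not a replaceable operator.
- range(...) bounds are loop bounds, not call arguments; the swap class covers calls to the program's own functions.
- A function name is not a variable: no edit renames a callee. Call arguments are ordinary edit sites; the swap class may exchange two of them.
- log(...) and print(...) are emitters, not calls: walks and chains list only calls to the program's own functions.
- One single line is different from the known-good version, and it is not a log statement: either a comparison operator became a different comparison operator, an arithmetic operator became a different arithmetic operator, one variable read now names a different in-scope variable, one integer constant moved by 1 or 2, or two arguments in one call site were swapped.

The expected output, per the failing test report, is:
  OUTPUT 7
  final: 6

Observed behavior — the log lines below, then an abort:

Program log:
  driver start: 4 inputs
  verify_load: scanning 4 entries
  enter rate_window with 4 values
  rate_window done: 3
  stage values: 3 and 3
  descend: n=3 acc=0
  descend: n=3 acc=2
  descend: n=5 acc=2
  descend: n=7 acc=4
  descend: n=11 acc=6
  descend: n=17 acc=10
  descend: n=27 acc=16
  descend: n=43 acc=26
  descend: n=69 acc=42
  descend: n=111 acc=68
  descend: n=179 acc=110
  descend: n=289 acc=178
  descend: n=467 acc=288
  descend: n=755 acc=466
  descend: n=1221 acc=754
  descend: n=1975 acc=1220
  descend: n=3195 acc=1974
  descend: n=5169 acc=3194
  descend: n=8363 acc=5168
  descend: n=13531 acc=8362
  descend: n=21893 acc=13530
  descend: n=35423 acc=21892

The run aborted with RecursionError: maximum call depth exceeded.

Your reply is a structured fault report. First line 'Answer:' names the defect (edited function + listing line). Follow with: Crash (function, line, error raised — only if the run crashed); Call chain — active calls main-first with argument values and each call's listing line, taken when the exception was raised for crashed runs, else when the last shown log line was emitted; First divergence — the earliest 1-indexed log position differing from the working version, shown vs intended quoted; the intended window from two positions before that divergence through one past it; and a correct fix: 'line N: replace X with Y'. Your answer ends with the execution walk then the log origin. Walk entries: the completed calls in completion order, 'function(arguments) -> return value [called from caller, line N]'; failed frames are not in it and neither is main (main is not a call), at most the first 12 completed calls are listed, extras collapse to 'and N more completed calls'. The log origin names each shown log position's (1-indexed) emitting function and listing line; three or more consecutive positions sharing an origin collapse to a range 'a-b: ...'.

Answer: the defect is in screen_input at line 5.
Key observation: The log first diverges at position 7: the faulty run prints 'descend: n=3 acc=2' where the working version prints 'descend: n=2 acc=3'.
Crash: screen_input, line 5, RecursionError.
Call chain: main -> verify_load([3, 10, 12, 10]) (called at line 27) -> screen_input(3, 0) (called at line 21) -> screen_input(3, 2) (called at line 5) ×21.
First divergence: position 7; shown 'descend: n=3 acc=2' vs intended 'descend: n=2 acc=3'.
Intended log window:
  5: stage values: 3 and 3
  6: descend: n=3 acc=0
  7: descend: n=2 acc=3
  8: descend: n=1 acc=5
Execution walk:
  rate_window([3, 10, 12, 10]) -> 3  [called from verify_load, line 18]
Log origins:
  1: from main, line 26
  2: from verify_load, line 17
  3: from rate_window, line 8
  4: from rate_window, line 13
  5: from verify_load, line 20
  6-27: from screen_input, line 4
A correct fix: line 5: replace `screen_input(mark + top, top - 1)` with `screen_input(top - 1, mark + top)`.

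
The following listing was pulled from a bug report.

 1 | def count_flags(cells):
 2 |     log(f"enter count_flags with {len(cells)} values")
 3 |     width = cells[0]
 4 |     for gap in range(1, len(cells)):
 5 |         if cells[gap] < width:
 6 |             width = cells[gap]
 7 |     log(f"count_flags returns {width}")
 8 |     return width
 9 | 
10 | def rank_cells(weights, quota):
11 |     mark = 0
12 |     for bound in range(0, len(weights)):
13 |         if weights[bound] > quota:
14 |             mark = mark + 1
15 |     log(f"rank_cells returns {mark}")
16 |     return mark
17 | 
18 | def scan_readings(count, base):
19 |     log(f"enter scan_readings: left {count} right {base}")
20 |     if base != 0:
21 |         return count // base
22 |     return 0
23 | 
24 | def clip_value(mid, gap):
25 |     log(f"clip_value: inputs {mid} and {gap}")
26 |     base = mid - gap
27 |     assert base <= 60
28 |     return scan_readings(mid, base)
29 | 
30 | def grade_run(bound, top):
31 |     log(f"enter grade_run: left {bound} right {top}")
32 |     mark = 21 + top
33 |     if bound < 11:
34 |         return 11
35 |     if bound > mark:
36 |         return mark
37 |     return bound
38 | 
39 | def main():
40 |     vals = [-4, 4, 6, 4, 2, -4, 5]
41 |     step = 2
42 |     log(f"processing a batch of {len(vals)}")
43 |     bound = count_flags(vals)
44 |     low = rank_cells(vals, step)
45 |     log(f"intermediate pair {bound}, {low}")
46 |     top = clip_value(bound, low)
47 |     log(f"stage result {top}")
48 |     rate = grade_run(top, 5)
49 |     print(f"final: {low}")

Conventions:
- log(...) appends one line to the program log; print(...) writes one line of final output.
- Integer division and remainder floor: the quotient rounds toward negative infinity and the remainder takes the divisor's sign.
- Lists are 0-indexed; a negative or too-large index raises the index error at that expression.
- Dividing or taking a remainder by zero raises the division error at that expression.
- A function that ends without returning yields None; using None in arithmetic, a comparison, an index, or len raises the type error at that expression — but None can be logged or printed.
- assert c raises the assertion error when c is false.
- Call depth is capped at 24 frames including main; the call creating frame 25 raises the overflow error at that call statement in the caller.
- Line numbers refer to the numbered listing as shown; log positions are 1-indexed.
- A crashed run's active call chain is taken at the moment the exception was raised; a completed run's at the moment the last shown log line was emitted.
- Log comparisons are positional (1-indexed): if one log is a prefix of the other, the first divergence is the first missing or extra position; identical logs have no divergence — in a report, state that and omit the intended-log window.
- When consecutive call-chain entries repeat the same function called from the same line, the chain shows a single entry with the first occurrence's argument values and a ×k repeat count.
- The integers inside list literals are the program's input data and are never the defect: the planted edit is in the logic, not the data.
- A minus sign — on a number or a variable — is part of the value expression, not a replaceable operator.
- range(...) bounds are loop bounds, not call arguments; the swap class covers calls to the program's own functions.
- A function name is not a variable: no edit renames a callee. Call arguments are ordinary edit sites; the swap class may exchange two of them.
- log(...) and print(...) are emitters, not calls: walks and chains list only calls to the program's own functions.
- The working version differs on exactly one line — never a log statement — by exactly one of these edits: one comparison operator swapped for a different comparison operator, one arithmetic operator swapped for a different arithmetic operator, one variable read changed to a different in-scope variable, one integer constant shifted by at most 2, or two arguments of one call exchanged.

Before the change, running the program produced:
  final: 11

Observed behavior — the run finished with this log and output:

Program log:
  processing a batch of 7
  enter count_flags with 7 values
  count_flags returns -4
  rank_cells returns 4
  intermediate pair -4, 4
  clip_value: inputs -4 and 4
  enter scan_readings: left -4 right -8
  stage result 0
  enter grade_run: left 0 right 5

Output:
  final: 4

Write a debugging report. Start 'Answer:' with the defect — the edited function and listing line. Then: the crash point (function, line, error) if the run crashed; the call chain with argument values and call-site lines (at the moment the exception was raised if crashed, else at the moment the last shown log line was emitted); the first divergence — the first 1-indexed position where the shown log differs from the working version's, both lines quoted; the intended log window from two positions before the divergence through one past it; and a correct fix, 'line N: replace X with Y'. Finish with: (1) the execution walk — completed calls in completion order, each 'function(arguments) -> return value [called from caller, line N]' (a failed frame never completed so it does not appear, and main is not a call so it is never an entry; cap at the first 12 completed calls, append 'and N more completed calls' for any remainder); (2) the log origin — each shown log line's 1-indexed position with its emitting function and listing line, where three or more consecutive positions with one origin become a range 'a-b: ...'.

Answer: the defect is in main at line 49.
Key fact: Nothing in the log betrays the bug — only the output does.
Call chain: main -> grade_run(0, 5) (called at line 48).
First divergence: there is none — every log position agrees.
Execution walk:
  count_flags([-4, 4, 6, 4, 2, -4, 5]) -> -4  [called from main, line 43]
  rank_cells([-4, 4, 6, 4, 2, -4, 5], 2) -> 4  [called from main, line 44]
  scan_readings(-4, -8) -> 0  [called from clip_value, line 28]
  clip_value(-4, 4) -> 0  [called from main, line 46]
  grade_run(0, 5) -> 11  [called from main, line 48]
Log line origins:
  1: emitted by main (line 42)
  2: emitted by count_flags (line 2)
  3: emitted by count_flags (line 7)
  4: emitted by rank_cells (line 15)
  5: emitted by main (line 45)
  6: emitted by clip_value (line 25)
  7: emitted by scan_readings (line 19)
  8: emitted by main (line 47)
  9: emitted by grade_run (line 31)
A correct fix: line 49: replace `low` with `rate`.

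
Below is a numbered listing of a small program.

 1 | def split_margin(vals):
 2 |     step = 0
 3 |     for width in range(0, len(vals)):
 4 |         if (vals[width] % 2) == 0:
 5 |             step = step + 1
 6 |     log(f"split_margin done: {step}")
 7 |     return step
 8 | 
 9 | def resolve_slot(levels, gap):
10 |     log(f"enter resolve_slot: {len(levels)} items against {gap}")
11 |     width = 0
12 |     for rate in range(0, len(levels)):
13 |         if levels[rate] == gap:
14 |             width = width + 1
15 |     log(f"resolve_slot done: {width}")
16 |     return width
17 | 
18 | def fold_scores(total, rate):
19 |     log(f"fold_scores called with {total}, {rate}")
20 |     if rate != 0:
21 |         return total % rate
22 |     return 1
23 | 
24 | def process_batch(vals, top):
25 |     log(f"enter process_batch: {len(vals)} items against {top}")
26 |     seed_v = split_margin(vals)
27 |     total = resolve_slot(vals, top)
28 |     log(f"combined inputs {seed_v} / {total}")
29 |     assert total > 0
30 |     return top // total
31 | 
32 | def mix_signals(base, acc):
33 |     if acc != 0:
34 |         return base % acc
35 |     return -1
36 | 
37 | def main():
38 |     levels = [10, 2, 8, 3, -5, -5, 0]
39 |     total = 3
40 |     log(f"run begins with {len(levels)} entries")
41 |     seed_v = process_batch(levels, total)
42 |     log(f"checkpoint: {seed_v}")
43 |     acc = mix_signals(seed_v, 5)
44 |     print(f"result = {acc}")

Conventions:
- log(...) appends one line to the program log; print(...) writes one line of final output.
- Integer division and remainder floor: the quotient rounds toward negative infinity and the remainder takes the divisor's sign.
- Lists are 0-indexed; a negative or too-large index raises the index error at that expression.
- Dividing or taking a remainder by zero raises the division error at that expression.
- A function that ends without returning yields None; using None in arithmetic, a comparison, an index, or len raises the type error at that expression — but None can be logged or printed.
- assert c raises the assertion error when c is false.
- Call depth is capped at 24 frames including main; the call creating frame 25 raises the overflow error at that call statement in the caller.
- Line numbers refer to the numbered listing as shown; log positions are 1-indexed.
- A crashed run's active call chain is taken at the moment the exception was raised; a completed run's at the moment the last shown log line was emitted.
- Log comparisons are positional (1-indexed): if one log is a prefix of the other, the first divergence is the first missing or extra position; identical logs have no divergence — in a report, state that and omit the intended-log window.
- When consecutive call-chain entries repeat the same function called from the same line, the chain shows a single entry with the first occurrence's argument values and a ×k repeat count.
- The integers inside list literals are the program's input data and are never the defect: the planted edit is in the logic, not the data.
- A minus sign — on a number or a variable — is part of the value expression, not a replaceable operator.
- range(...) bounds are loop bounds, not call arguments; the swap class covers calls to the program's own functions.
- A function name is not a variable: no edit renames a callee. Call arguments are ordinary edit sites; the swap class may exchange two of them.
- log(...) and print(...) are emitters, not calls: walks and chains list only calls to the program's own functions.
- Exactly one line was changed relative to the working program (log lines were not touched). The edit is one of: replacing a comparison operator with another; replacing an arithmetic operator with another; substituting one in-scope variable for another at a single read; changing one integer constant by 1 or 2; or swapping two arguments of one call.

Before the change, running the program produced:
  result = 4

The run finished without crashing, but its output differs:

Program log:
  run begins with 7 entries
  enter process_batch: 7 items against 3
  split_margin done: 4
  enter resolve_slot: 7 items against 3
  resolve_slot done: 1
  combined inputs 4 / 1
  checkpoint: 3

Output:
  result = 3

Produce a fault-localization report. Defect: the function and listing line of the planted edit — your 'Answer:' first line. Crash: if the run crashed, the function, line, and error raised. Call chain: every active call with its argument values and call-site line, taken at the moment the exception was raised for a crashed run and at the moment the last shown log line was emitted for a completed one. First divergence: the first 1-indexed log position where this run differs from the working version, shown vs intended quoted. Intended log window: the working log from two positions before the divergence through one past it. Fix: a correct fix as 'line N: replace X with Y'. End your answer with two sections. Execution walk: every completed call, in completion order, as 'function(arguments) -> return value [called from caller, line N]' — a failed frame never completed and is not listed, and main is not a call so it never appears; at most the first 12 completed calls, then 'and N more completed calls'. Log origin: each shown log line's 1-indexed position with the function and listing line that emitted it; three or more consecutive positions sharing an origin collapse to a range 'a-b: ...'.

Answer: the defect is in process_batch at line 30.
Key fact: Everything matches until log position 7, which reads 'checkpoint: 3' in place of 'checkpoint: 4'.
Call chain: main.
First divergence: position 7 — the shown line 'checkpoint: 3' should read 'checkpoint: 4'.
Intended log window:
  5: resolve_slot done: 1
  6: combined inputs 4 / 1
  7: checkpoint: 4
Execution walk:
  split_margin([10, 2, 8, 3, -5, -5, 0]) -> 4  [called from process_batch, line 26]
  resolve_slot([10, 2, 8, 3, -5, -5, 0], 3) -> 1  [called from process_batch, line 27]
  process_batch([10, 2, 8, 3, -5, -5, 0], 3) -> 3  [called from main, line 41]
  mix_signals(3, 5) -> 3  [called from main, line 43]
Origin of each log line:
  1 — main, line 40
  2 — process_batch, line 25
  3 — split_margin, line 6
  4 — resolve_slot, line 10
  5 — resolve_slot, line 15
  6 — process_batch, line 28
  7 — main, line 42
A correct fix: line 30: replace `top` with `seed_v`.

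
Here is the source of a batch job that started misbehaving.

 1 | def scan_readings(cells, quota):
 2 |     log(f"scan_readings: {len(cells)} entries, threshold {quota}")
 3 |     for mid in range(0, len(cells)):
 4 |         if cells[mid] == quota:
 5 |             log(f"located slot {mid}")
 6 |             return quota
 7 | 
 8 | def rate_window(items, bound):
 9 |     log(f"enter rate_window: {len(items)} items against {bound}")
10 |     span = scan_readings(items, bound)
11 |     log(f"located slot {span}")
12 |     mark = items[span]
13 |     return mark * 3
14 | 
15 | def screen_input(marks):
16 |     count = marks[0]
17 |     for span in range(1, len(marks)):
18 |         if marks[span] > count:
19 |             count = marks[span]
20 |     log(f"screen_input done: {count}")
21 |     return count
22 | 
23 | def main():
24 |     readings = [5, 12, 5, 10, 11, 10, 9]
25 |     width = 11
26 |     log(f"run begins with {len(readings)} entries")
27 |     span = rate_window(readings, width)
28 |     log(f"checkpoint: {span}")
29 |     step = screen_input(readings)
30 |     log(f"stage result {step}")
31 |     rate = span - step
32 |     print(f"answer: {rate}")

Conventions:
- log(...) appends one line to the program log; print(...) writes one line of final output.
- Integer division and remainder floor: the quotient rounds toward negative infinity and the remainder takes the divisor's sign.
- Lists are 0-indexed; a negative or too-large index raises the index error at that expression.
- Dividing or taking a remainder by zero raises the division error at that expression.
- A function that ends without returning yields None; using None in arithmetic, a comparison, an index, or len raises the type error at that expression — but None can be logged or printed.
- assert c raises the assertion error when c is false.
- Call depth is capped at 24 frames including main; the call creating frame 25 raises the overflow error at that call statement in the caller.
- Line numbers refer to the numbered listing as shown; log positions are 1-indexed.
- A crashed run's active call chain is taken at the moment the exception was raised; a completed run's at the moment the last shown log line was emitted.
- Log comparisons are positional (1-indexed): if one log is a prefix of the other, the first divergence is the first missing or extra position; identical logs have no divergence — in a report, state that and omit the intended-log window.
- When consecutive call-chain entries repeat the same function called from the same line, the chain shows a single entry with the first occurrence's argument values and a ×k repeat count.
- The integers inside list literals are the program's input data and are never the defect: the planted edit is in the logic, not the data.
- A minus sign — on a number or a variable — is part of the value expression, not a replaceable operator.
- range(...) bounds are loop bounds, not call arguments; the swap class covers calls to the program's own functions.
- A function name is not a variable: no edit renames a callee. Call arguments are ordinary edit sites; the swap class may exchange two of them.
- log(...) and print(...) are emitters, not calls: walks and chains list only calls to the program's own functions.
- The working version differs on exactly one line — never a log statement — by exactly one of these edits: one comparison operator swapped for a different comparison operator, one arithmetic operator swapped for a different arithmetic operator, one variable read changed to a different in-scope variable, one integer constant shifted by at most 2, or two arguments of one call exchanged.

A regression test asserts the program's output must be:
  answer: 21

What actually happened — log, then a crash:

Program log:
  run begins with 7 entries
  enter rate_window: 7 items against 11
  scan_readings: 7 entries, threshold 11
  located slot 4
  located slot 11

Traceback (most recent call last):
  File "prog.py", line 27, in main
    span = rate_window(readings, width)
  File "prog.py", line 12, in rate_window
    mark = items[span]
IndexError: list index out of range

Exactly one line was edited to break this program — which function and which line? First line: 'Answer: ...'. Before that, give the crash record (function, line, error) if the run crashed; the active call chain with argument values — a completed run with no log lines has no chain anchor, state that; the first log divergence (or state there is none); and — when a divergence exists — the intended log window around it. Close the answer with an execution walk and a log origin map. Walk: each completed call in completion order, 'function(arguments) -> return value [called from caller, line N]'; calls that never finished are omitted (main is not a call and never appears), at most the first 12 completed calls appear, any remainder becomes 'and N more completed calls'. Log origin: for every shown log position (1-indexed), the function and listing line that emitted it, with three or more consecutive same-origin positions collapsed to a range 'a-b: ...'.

Answer: the defect is in scan_readings at line 6.
The tell: Everything matches until log position 5, which reads 'located slot 11' in place of 'located slot 4'.
Crash: rate_window, line 12, IndexError.
Call chain: main -> rate_window([5, 12, 5, 10, 11, 10, 9], 11) (called at line 27).
First divergence: position 5 — shown 'located slot 11', intended 'located slot 4'.
Intended log window:
  3: scan_readings: 7 entries, threshold 11
  4: located slot 4
  5: located slot 4
  6: checkpoint: 33
Execution walk:
  scan_readings([5, 12, 5, 10, 11, 10, 9], 11) -> 11  [called from rate_window, line 10]
Log origin:
  1: logged in main at line 26
  2: logged in rate_window at line 9
  3: logged in scan_readings at line 2
  4: logged in scan_readings at line 5
  5: logged in rate_window at line 11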